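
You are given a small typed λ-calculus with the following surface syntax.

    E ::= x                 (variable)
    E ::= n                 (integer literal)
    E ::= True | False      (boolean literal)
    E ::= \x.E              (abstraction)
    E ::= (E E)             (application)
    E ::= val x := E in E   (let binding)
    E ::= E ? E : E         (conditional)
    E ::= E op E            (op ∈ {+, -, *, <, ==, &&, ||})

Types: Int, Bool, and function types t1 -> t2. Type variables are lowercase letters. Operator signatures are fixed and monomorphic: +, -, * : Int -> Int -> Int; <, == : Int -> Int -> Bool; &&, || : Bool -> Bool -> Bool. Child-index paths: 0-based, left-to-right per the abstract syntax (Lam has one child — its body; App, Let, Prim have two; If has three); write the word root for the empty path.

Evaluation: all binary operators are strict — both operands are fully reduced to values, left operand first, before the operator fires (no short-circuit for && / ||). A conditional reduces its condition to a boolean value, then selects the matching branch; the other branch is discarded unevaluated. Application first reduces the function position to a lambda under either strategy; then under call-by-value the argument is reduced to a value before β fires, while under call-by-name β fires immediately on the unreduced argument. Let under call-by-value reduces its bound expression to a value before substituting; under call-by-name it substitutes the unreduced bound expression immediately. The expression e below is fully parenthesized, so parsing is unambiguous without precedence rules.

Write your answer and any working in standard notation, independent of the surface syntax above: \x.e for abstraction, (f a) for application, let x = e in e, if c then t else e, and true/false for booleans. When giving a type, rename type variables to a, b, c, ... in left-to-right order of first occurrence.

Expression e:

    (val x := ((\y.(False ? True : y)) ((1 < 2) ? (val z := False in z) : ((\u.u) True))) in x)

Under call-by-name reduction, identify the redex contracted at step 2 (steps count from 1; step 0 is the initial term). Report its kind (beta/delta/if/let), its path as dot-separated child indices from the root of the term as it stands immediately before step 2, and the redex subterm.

Answer: beta at root : ((\y.(if false then true else y)) (if (1 < 2) then (let z = false in z) else ((\u.u) true)))

Trace:
step 0: (let x = ((\y.(if false then true else y)) (if (1 < 2) then (let z = false in z) else ((\u.u) true))) in x)
step 1: [let@root] ((\y.(if false then true else y)) (if (1 < 2) then (let z = false in z) else ((\u.u) true)))
step 2: [beta@root] (if false then true else (if (1 < 2) then (let z = false in z) else ((\u.u) true)))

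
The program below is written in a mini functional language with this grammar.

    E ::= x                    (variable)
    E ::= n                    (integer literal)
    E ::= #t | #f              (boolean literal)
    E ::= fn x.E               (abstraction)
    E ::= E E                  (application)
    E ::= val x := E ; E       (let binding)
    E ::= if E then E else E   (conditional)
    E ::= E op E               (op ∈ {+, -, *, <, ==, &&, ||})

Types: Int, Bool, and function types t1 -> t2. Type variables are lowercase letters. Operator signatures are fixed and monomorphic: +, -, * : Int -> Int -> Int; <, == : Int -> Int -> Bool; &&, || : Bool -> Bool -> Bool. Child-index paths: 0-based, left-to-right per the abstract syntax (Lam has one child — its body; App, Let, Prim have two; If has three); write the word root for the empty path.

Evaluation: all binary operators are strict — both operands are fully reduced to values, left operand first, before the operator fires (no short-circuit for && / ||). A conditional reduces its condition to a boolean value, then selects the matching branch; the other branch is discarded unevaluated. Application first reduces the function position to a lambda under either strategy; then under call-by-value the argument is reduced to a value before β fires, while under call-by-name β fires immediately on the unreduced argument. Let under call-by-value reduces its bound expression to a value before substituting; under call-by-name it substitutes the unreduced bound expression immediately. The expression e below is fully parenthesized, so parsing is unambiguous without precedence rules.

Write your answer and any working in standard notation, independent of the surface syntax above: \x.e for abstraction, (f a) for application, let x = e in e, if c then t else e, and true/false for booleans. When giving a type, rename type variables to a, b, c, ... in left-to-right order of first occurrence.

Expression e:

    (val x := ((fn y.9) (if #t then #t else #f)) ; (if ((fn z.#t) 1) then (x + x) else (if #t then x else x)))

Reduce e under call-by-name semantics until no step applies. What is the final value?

Working:
step 0: (let x = ((\y.9) (if true then true else false)) in (if ((\z.true) 1) then (x + x) else (if true then x else x)))
step 1: [let@root] (if ((\z.true) 1) then (((\y.9) (if true then true else false)) + ((\y.9) (if true then true else false))) else (if true then ((\y.9) (if true then true else false)) else ((\y.9) (if true then true else false))))
step 2: [beta@0] (if true then (((\y.9) (if true then true else false)) + ((\y.9) (if true then true else false))) else (if true then ((\y.9) (if true then true else false)) else ((\y.9) (if true then true else false))))
step 3: [if@root] (((\y.9) (if true then true else false)) + ((\y.9) (if true then true else false)))
step 4: [beta@0] (9 + ((\y.9) (if true then true else false)))
step 5: [beta@1] (9 + 9)
step 6: [delta@root] 18

Answer: 18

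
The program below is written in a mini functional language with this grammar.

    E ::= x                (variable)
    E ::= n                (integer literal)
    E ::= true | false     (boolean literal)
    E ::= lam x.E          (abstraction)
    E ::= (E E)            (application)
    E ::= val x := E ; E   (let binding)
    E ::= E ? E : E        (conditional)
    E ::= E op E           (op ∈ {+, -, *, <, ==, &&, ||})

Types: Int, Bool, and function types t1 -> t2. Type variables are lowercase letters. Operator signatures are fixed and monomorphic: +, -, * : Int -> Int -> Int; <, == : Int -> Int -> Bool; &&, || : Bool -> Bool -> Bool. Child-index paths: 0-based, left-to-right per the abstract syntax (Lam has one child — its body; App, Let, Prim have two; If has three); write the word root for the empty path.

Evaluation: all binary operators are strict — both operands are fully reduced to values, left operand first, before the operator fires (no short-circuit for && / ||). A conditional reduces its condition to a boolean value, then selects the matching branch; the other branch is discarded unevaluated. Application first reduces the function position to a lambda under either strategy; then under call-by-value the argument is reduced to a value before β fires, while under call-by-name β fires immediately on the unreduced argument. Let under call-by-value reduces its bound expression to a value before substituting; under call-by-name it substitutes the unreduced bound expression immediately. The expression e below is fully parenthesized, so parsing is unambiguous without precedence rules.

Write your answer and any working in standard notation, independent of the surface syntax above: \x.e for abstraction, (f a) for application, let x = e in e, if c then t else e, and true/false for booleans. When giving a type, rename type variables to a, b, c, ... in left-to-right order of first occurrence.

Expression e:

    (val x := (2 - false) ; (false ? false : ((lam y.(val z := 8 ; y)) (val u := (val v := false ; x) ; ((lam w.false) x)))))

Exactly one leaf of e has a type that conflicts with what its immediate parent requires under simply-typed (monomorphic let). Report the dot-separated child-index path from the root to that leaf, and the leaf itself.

Answer: 0.1 : false

Working:
  unify Int ~ Int
  unify Bool ~ Int
  FAIL: mismatch Bool ~ Int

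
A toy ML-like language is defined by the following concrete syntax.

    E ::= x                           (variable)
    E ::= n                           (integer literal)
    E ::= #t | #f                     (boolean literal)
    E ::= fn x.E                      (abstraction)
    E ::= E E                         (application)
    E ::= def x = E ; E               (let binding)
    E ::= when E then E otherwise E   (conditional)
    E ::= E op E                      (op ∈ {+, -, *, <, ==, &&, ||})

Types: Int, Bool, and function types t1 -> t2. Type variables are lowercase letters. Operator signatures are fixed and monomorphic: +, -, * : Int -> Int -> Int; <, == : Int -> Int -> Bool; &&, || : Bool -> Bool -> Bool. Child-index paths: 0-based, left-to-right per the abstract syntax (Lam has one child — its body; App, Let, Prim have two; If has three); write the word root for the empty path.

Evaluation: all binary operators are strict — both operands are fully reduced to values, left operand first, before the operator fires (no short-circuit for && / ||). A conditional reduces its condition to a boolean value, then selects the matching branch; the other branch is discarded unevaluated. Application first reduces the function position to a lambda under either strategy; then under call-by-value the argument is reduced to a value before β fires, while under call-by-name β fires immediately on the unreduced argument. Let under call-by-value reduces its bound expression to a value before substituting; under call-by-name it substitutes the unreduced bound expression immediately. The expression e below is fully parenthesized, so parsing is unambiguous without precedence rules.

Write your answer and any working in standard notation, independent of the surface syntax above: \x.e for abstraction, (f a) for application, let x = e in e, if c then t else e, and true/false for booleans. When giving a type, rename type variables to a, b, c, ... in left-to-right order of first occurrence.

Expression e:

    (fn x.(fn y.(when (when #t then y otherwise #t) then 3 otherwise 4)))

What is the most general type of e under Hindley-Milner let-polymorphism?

Working:
  unify Bool ~ Bool
y : b
  unify b ~ Bool
  unify Bool ~ Bool
  unify Int ~ Int
\y._ : Bool -> Int
\x._ : a -> Bool -> Int

Answer: a -> Bool -> Int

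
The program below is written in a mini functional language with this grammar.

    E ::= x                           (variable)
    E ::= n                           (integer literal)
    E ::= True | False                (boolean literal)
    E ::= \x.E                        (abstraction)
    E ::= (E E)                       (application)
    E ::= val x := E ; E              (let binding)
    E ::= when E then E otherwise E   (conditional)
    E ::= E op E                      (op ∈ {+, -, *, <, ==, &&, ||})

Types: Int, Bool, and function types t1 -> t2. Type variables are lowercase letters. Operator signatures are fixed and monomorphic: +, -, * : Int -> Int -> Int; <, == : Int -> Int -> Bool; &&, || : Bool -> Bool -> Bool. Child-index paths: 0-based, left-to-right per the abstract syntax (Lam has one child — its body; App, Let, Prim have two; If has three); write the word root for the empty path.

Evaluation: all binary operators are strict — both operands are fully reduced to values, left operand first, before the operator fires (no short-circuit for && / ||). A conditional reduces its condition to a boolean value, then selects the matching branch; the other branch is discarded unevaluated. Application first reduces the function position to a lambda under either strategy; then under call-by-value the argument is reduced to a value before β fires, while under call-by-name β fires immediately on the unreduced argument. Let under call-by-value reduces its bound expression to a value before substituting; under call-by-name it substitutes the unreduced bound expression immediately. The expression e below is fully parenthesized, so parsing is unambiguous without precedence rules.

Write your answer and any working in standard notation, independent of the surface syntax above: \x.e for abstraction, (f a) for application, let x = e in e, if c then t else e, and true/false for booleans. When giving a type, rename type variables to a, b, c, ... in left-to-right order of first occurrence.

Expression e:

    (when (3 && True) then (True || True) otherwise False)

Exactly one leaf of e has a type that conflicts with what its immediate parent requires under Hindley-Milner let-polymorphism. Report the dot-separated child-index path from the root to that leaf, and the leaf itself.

Derivation:
  unify Int ~ Bool
  FAIL: mismatch Int ~ Bool

Answer: 0.0 : 3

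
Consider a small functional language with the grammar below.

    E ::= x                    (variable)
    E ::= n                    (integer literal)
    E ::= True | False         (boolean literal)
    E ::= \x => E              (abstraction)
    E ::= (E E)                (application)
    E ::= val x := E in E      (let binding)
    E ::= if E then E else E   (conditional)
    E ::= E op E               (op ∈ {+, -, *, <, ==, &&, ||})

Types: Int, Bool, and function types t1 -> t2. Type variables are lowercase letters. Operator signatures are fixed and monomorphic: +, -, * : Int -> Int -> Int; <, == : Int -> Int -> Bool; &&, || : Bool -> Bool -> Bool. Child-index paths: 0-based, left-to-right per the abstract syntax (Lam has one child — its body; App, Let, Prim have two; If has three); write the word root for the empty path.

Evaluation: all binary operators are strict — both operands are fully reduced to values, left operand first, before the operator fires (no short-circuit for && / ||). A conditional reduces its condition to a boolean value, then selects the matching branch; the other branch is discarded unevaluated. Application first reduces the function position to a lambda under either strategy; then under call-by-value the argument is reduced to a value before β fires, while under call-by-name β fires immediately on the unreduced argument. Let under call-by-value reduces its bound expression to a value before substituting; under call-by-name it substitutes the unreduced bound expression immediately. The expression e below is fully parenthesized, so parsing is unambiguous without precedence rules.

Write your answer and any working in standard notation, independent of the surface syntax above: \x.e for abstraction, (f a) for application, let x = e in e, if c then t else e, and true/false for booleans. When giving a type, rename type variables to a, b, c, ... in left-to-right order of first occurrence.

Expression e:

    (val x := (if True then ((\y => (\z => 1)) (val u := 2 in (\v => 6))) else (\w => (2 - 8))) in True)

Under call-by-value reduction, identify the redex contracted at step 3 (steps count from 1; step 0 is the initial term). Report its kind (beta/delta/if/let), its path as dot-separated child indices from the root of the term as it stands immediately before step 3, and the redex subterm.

Derivation:
step 0: (let x = (if true then ((\y.(\z.1)) (let u = 2 in (\v.6))) else (\w.(2 - 8))) in true)
step 1: [if@0] (let x = ((\y.(\z.1)) (let u = 2 in (\v.6))) in true)
step 2: [let@0.1] (let x = ((\y.(\z.1)) (\v.6)) in true)
step 3: [beta@0] (let x = (\z.1) in true)

Answer: beta at 0 : ((\y.(\z.1)) (\v.6))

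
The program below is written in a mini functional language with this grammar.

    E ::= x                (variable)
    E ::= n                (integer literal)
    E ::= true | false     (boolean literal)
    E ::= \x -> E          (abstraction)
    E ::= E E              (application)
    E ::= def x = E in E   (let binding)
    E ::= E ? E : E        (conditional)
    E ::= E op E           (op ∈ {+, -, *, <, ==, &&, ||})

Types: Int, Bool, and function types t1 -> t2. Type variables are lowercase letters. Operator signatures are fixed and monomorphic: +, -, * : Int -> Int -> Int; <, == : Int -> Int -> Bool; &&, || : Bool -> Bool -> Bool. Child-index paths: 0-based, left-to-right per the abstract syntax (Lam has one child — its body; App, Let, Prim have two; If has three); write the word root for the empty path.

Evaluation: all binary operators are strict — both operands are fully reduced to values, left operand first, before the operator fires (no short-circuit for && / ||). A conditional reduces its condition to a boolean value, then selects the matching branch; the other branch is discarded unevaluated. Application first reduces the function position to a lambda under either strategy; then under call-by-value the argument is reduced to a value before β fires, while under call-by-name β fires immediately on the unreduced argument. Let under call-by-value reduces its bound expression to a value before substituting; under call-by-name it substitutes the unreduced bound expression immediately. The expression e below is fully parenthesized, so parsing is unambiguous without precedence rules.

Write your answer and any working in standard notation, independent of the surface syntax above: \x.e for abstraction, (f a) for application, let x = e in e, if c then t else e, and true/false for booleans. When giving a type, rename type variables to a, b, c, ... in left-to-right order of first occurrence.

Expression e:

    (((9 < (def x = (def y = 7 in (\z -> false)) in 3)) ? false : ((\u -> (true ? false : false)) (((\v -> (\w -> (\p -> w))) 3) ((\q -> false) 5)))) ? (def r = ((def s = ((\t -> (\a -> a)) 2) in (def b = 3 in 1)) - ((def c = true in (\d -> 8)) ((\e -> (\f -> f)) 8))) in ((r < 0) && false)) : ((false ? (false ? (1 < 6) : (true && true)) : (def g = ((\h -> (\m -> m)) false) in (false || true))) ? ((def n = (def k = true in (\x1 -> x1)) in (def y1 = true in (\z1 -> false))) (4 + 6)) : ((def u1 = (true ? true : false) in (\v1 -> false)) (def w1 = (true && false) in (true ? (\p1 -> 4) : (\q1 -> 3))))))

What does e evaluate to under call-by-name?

Answer: false

Derivation:
step 0: (if (if (9 < (let x = (let y = 7 in (\z.false)) in 3)) then false else ((\u.(if true then false else false)) (((\v.(\w.(\p.w))) 3) ((\q.false) 5)))) then (let r = ((let s = ((\t.(\a.a)) 2) in (let b = 3 in 1)) - ((let c = true in (\d.8)) ((\e.(\f.f)) 8))) in ((r < 0) && false)) else (if (if false then (if false then (1 < 6) else (true && true)) else (let g = ((\h.(\m.m)) false) in (false || true))) then ((let n = (let k = true in (\x1.x1)) in (let y1 = true in (\z1.false))) (4 + 6)) else ((let u1 = (if true then true else false) in (\v1.false)) (let w1 = (true && false) in (if true then (\p1.4) else (\q1.3))))))
step 1: [let@0.0.1] (if (if (9 < 3) then false else ((\u.(if true then false else false)) (((\v.(\w.(\p.w))) 3) ((\q.false) 5)))) then (let r = ((let s = ((\t.(\a.a)) 2) in (let b = 3 in 1)) - ((let c = true in (\d.8)) ((\e.(\f.f)) 8))) in ((r < 0) && false)) else (if (if false then (if false then (1 < 6) else (true && true)) else (let g = ((\h.(\m.m)) false) in (false || true))) then ((let n = (let k = true in (\x1.x1)) in (let y1 = true in (\z1.false))) (4 + 6)) else ((let u1 = (if true then true else false) in (\v1.false)) (let w1 = (true && false) in (if true then (\p1.4) else (\q1.3))))))
step 2: [delta@0.0] (if (if false then false else ((\u.(if true then false else false)) (((\v.(\w.(\p.w))) 3) ((\q.false) 5)))) then (let r = ((let s = ((\t.(\a.a)) 2) in (let b = 3 in 1)) - ((let c = true in (\d.8)) ((\e.(\f.f)) 8))) in ((r < 0) && false)) else (if (if false then (if false then (1 < 6) else (true && true)) else (let g = ((\h.(\m.m)) false) in (false || true))) then ((let n = (let k = true in (\x1.x1)) in (let y1 = true in (\z1.false))) (4 + 6)) else ((let u1 = (if true then true else false) in (\v1.false)) (let w1 = (true && false) in (if true then (\p1.4) else (\q1.3))))))
step 3: [if@0] (if ((\u.(if true then false else false)) (((\v.(\w.(\p.w))) 3) ((\q.false) 5))) then (let r = ((let s = ((\t.(\a.a)) 2) in (let b = 3 in 1)) - ((let c = true in (\d.8)) ((\e.(\f.f)) 8))) in ((r < 0) && false)) else (if (if false then (if false then (1 < 6) else (true && true)) else (let g = ((\h.(\m.m)) false) in (false || true))) then ((let n = (let k = true in (\x1.x1)) in (let y1 = true in (\z1.false))) (4 + 6)) else ((let u1 = (if true then true else false) in (\v1.false)) (let w1 = (true && false) in (if true then (\p1.4) else (\q1.3))))))
step 4: [beta@0] (if (if true then false else false) then (let r = ((let s = ((\t.(\a.a)) 2) in (let b = 3 in 1)) - ((let c = true in (\d.8)) ((\e.(\f.f)) 8))) in ((r < 0) && false)) else (if (if false then (if false then (1 < 6) else (true && true)) else (let g = ((\h.(\m.m)) false) in (false || true))) then ((let n = (let k = true in (\x1.x1)) in (let y1 = true in (\z1.false))) (4 + 6)) else ((let u1 = (if true then true else false) in (\v1.false)) (let w1 = (true && false) in (if true then (\p1.4) else (\q1.3))))))
step 5: [if@0] (if false then (let r = ((let s = ((\t.(\a.a)) 2) in (let b = 3 in 1)) - ((let c = true in (\d.8)) ((\e.(\f.f)) 8))) in ((r < 0) && false)) else (if (if false then (if false then (1 < 6) else (true && true)) else (let g = ((\h.(\m.m)) false) in (false || true))) then ((let n = (let k = true in (\x1.x1)) in (let y1 = true in (\z1.false))) (4 + 6)) else ((let u1 = (if true then true else false) in (\v1.false)) (let w1 = (true && false) in (if true then (\p1.4) else (\q1.3))))))
step 6: [if@root] (if (if false then (if false then (1 < 6) else (true && true)) else (let g = ((\h.(\m.m)) false) in (false || true))) then ((let n = (let k = true in (\x1.x1)) in (let y1 = true in (\z1.false))) (4 + 6)) else ((let u1 = (if true then true else false) in (\v1.false)) (let w1 = (true && false) in (if true then (\p1.4) else (\q1.3)))))
step 7: [if@0] (if (let g = ((\h.(\m.m)) false) in (false || true)) then ((let n = (let k = true in (\x1.x1)) in (let y1 = true in (\z1.false))) (4 + 6)) else ((let u1 = (if true then true else false) in (\v1.false)) (let w1 = (true && false) in (if true then (\p1.4) else (\q1.3)))))
step 8: [let@0] (if (false || true) then ((let n = (let k = true in (\x1.x1)) in (let y1 = true in (\z1.false))) (4 + 6)) else ((let u1 = (if true then true else false) in (\v1.false)) (let w1 = (true && false) in (if true then (\p1.4) else (\q1.3)))))
step 9: [delta@0] (if true then ((let n = (let k = true in (\x1.x1)) in (let y1 = true in (\z1.false))) (4 + 6)) else ((let u1 = (if true then true else false) in (\v1.false)) (let w1 = (true && false) in (if true then (\p1.4) else (\q1.3)))))
step 10: [if@root] ((let n = (let k = true in (\x1.x1)) in (let y1 = true in (\z1.false))) (4 + 6))
step 11: [let@0] ((let y1 = true in (\z1.false)) (4 + 6))
step 12: [let@0] ((\z1.false) (4 + 6))
step 13: [beta@root] false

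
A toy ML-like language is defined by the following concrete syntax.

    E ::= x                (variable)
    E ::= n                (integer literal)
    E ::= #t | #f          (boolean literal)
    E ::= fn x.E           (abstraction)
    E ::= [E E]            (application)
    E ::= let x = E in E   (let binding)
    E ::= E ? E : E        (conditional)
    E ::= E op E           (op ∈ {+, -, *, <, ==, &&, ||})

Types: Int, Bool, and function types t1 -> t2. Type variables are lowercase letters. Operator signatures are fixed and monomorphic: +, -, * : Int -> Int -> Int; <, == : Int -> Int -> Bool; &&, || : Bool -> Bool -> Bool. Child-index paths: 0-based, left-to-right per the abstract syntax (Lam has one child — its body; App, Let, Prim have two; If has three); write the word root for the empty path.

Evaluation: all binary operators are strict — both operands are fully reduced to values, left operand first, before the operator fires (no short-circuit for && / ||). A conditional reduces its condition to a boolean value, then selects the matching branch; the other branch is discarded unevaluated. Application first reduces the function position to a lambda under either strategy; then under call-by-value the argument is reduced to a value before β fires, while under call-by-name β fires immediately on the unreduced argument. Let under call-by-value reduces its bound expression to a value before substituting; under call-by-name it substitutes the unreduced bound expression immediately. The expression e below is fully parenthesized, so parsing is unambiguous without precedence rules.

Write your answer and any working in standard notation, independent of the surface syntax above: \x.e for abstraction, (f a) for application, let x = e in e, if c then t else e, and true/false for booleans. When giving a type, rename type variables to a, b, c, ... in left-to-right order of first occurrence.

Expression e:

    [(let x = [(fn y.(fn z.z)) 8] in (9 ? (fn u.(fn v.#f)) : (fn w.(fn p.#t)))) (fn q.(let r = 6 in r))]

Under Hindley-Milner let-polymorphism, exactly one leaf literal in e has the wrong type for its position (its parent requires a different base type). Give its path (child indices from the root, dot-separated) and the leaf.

Derivation:
z : b
\z._ : b -> b
\y._ : a -> b -> b
  unify a -> b -> b ~ Int -> c
  unify a ~ Int
  unify b -> b ~ c
_ _ : b -> b
let x : forall. b -> b
  unify Int ~ Bool
  FAIL: mismatch Int ~ Bool

Answer: 0.1.0 : 9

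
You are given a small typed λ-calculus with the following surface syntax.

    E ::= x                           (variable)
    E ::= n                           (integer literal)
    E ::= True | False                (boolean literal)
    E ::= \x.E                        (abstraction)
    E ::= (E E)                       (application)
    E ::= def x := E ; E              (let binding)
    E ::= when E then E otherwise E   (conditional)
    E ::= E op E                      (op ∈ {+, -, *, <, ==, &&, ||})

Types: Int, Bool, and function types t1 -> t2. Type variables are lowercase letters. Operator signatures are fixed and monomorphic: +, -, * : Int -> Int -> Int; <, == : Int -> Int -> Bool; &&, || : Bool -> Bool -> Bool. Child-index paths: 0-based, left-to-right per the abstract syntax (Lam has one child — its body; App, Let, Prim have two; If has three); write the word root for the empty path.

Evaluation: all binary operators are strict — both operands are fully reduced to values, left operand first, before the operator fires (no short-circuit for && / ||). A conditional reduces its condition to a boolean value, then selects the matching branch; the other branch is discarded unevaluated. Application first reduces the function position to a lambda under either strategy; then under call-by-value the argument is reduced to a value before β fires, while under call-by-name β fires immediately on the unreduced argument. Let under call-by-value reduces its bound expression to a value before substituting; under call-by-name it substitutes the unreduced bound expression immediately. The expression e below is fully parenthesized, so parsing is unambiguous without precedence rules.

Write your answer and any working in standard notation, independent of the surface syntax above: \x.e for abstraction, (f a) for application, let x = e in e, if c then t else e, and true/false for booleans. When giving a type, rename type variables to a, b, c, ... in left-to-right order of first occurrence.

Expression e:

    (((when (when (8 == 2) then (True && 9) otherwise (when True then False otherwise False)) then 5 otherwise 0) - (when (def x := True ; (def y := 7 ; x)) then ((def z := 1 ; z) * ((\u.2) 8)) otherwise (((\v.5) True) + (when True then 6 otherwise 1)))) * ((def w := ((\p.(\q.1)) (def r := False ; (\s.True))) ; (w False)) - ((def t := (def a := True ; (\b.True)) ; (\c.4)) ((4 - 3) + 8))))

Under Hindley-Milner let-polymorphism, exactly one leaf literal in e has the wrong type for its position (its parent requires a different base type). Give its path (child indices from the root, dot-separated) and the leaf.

Trace:
  unify Int ~ Int
  unify Int ~ Int
  unify Bool ~ Bool
  unify Bool ~ Bool
  unify Int ~ Bool
  FAIL: mismatch Int ~ Bool

Answer: 0.0.0.1.1 : 9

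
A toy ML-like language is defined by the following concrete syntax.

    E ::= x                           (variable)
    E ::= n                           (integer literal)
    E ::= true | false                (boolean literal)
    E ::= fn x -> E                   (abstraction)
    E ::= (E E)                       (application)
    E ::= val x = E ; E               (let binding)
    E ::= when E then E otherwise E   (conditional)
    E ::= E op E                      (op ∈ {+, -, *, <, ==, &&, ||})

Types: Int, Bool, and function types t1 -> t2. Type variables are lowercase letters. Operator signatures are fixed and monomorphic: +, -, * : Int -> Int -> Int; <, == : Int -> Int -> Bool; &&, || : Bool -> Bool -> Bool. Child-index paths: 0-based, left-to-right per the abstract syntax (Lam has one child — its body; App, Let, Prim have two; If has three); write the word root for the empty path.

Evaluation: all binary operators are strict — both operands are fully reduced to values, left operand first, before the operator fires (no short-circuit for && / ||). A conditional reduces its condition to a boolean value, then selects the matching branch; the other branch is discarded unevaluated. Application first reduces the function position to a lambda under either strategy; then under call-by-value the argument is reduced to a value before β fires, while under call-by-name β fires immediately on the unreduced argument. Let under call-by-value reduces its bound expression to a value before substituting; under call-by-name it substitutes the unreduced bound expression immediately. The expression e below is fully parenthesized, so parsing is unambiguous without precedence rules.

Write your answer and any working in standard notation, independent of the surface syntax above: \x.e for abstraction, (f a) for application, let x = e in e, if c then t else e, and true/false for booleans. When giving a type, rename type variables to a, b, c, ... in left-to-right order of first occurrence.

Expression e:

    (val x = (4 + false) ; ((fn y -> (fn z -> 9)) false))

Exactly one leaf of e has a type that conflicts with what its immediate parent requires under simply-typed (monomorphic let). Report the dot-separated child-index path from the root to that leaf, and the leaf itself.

Working:
  unify Int ~ Int
  unify Bool ~ Int
  FAIL: mismatch Bool ~ Int

Answer: 0.1 : false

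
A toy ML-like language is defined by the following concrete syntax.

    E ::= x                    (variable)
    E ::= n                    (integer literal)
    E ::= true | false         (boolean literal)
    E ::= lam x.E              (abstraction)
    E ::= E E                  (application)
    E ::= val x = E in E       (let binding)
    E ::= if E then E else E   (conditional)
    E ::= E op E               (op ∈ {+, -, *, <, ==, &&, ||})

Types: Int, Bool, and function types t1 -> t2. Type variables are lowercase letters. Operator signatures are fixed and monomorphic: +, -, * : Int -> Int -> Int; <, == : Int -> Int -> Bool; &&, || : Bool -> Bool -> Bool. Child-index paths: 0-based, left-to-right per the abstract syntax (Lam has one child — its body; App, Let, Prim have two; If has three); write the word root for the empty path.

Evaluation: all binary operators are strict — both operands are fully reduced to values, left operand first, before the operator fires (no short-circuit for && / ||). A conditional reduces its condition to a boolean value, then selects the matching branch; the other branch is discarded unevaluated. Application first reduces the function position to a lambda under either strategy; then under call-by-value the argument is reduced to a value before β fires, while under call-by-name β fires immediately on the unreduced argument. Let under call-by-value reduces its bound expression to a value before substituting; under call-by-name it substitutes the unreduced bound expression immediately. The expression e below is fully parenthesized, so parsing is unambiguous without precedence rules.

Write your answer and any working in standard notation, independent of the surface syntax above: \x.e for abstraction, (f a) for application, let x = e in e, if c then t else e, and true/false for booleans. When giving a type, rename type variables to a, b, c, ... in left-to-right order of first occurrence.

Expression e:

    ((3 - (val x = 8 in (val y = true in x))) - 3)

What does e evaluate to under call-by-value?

Derivation:
step 0: ((3 - (let x = 8 in (let y = true in x))) - 3)
step 1: [let@0.1] ((3 - (let y = true in 8)) - 3)
step 2: [let@0.1] ((3 - 8) - 3)
step 3: [delta@0] (-5 - 3)
step 4: [delta@root] -8

Answer: -8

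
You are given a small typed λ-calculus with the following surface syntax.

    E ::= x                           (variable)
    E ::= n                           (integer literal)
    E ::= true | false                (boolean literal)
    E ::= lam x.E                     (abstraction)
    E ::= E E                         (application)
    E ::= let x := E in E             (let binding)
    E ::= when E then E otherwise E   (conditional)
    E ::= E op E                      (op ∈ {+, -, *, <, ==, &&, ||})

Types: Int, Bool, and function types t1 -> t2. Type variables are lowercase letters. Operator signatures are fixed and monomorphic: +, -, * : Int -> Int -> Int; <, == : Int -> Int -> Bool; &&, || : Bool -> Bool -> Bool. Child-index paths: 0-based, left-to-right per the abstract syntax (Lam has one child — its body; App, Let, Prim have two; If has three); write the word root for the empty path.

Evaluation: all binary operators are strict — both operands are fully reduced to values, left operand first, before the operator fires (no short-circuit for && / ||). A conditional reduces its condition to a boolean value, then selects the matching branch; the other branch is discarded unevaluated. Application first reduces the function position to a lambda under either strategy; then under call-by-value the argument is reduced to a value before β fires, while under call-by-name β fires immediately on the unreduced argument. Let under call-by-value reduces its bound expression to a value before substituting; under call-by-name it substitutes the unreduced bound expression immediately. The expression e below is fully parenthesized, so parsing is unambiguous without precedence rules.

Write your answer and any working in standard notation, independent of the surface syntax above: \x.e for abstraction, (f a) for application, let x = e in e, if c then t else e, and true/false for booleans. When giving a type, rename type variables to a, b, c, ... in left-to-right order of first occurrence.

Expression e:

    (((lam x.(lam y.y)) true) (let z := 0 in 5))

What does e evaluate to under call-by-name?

Working:
step 0: (((\x.(\y.y)) true) (let z = 0 in 5))
step 1: [beta@0] ((\y.y) (let z = 0 in 5))
step 2: [beta@root] (let z = 0 in 5)
step 3: [let@root] 5

Answer: 5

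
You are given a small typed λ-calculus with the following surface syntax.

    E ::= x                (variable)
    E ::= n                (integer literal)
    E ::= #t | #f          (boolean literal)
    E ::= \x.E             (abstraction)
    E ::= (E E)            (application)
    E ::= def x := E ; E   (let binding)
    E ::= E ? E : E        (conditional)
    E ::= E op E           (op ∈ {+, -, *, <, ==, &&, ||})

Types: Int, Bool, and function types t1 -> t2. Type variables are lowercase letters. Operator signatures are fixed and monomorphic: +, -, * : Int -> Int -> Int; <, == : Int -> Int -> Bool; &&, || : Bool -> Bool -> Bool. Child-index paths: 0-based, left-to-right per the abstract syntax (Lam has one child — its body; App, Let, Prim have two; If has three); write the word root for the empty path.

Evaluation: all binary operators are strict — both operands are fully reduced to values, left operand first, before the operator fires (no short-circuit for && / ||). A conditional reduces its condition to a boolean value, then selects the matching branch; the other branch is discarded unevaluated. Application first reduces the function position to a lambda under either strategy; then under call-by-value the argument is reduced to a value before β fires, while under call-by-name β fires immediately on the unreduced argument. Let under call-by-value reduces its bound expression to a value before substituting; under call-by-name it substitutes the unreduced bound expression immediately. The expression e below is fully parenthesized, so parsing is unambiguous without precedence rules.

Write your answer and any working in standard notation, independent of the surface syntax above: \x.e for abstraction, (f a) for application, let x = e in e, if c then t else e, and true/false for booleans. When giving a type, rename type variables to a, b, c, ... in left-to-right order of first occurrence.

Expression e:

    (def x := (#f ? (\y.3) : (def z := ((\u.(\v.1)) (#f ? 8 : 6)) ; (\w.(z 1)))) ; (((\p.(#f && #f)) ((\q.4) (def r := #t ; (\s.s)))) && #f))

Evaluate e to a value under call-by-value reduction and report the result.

Trace:
step 0: (let x = (if false then (\y.3) else (let z = ((\u.(\v.1)) (if false then 8 else 6)) in (\w.(z 1)))) in (((\p.(false && false)) ((\q.4) (let r = true in (\s.s)))) && false))
step 1: [if@0] (let x = (let z = ((\u.(\v.1)) (if false then 8 else 6)) in (\w.(z 1))) in (((\p.(false && false)) ((\q.4) (let r = true in (\s.s)))) && false))
step 2: [if@0.0.1] (let x = (let z = ((\u.(\v.1)) 6) in (\w.(z 1))) in (((\p.(false && false)) ((\q.4) (let r = true in (\s.s)))) && false))
step 3: [beta@0.0] (let x = (let z = (\v.1) in (\w.(z 1))) in (((\p.(false && false)) ((\q.4) (let r = true in (\s.s)))) && false))
step 4: [let@0] (let x = (\w.((\v.1) 1)) in (((\p.(false && false)) ((\q.4) (let r = true in (\s.s)))) && false))
step 5: [let@root] (((\p.(false && false)) ((\q.4) (let r = true in (\s.s)))) && false)
step 6: [let@0.1.1] (((\p.(false && false)) ((\q.4) (\s.s))) && false)
step 7: [beta@0.1] (((\p.(false && false)) 4) && false)
step 8: [beta@0] ((false && false) && false)
step 9: [delta@0] (false && false)
step 10: [delta@root] false

Answer: false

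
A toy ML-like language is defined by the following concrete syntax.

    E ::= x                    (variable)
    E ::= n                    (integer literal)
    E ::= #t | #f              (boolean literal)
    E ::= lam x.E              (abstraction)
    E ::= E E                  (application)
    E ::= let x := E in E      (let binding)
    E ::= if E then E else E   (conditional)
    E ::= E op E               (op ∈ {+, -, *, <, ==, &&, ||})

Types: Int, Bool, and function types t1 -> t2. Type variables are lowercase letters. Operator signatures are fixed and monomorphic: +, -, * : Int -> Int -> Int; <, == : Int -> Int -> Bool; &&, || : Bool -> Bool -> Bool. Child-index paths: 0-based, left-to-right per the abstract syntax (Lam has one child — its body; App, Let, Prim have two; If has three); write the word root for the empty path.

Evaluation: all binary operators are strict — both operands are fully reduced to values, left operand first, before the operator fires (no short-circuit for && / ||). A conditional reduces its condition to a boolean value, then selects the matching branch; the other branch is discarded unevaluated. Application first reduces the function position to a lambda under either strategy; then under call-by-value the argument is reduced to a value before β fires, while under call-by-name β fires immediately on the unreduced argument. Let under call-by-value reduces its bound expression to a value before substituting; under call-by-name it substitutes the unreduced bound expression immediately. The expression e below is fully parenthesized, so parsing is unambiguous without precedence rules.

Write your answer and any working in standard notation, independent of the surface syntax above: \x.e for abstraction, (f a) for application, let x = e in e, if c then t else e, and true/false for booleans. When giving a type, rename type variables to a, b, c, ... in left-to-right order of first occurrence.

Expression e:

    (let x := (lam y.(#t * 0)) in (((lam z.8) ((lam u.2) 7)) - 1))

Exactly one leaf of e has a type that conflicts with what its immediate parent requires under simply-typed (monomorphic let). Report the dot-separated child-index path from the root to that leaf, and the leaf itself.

Answer: 0.0.0 : true

Derivation:
  unify Bool ~ Int
  FAIL: mismatch Bool ~ Int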